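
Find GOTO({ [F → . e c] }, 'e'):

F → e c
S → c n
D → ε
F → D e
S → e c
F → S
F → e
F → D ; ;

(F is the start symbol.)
GOTO(I, 'e') = CLOSURE({ [A → αX.β] : [A → α.Xβ] ∈ I, X = 'e' })

Items with dot before 'e', with the dot advanced:
  [F → . e c] → [F → e . c]
Closure adds nothing (no advanced item has the dot before a non-terminal).

GOTO = { [F → e . c] }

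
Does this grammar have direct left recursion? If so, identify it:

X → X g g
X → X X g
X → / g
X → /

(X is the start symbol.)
Yes, X is left-recursive

Direct left recursion occurs when N → N α for some non-terminal N (the right-hand side begins with the left-hand side itself).

X → X g g: LEFT RECURSIVE (starts with X)
X → X X g: LEFT RECURSIVE (starts with X)
X → / g: starts with '/'
X → /: starts with '/'

The grammar has direct left recursion on: X.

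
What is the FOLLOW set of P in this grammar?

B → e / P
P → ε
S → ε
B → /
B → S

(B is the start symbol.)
{ $ }

In B → e / P: P is at the end, add FOLLOW(B)

The FOLLOW sets referred to above (computed the same way, to a fixed point):
  FOLLOW(B) = { $ }

Taking the union: FOLLOW(P) = { $ }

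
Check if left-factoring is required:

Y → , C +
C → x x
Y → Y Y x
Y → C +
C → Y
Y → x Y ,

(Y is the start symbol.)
Left-factoring is needed when two productions for the same non-terminal
share a common prefix on the right-hand side.

Productions for Y:
  Y → , C +
  Y → Y Y x
  Y → C +
  Y → x Y ,
Productions for C:
  C → x x
  C → Y

No common prefixes found.

Answer: No, left-factoring is not needed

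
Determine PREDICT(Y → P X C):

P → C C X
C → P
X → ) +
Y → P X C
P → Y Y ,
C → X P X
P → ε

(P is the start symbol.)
PREDICT(Y → P X C) = (FIRST(RHS) \ {ε}) ∪ (FOLLOW(Y) if ε ∈ FIRST(RHS), i.e. RHS ⇒* ε)
FIRST(P) = { ')', ε }
FIRST(X) = { ')' }
FIRST(P X C) = { ')' }
ε ∉ FIRST(P X C), so FOLLOW(Y) is not added.
PREDICT(Y → P X C) = { ')' }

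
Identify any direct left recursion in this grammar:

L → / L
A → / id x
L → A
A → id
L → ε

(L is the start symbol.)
No direct left recursion

Direct left recursion occurs when N → N α for some non-terminal N (the right-hand side begins with the left-hand side itself).

L → / L: starts with '/'
A → / id x: starts with '/'
L → A: starts with A
A → id: starts with id
L → ε: starts with ε

No direct left recursion found.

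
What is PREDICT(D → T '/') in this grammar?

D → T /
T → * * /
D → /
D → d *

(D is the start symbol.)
PREDICT(D → T '/') = (FIRST(RHS) \ {ε}) ∪ (FOLLOW(D) if ε ∈ FIRST(RHS), i.e. RHS ⇒* ε)
FIRST(T) = { '*' }
FIRST(T '/') = { '*' }
ε ∉ FIRST(T '/'), so FOLLOW(D) is not added.
PREDICT(D → T '/') = { '*' }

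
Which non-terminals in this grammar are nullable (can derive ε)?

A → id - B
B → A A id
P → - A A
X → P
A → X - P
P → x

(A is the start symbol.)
There are no ε-productions, so no non-terminal can derive ε.
No non-terminals are nullable.

Answer: None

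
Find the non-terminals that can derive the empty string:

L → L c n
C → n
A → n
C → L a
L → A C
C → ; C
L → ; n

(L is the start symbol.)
There are no ε-productions, so no non-terminal can derive ε.
No non-terminals are nullable.

Answer: None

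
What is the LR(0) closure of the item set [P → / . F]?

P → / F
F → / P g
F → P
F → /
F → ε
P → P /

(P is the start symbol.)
{ [F → . / P g], [F → . /], [F → . P], [F → .], [P → . / F], [P → . P /], [P → / . F] }

To compute CLOSURE, for each item [A → α.Bβ] where B is a non-terminal, add [B → .γ] for all productions B → γ; repeat for the newly added items until nothing changes.

Start with: [P → / . F]
  [P → / . F] has the dot before F: add [F → . / P g], [F → . P], [F → . /], [F → .]
  [F → . P] has the dot before P: add [P → . / F], [P → . P /]
No further items can be added.

CLOSURE = { [F → . / P g], [F → . /], [F → . P], [F → .], [P → . / F], [P → . P /], [P → / . F] }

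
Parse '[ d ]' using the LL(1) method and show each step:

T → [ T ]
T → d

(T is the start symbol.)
LL(1) parsing maintains a stack (initially the start symbol over $) and the input. At each step: if the stack top is a terminal, match it against the current input token; if it is a non-terminal N, replace it with the RHS of M[N, lookahead] (the unique production whose predict set contains the lookahead).

Stack is shown with the top on the left.

Stack    Input    Action
------------------------
T $      [ d ] $  output T → [ T ]
[ T ] $  [ d ] $  match '['
T ] $    d ] $    output T → d
d ] $    d ] $    match 'd'
] $      ] $      match ']'
$        $        accept

The string is accepted.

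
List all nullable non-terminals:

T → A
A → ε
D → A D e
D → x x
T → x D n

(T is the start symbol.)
{ 'A', 'T' }

ε-productions: A → ε
So A is immediately nullable.
T → A: every symbol on the right is nullable, so T is nullable too.
No further non-terminal can be added: every production for the remaining non-terminals contains a terminal or a non-nullable non-terminal.
Nullable = { 'A', 'T' }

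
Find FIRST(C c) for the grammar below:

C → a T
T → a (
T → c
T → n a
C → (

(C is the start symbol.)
FIRST sets of the non-terminals involved (from the grammar, by fixed-point iteration):
  FIRST(C) = { '(', 'a' }

To compute FIRST(C c), process the symbols left to right:
Symbol C is a non-terminal. Add FIRST(C) \ {ε} = { '(', 'a' }
C is not nullable (ε ∉ FIRST(C)), so stop here.
FIRST(C c) = { '(', 'a' }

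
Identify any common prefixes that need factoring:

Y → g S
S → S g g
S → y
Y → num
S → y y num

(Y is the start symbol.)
Left-factoring is needed when two productions for the same non-terminal
share a common prefix on the right-hand side.

Productions for Y:
  Y → g S
  Y → num
Productions for S:
  S → S g g
  S → y
  S → y y num

Found common prefix 'y' in productions for S

Answer: Yes, S has productions with common prefix 'y'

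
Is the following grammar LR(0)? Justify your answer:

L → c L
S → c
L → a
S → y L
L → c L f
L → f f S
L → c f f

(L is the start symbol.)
No. Shift-reduce conflict between [L → c L .] and [L → c L . f]

Augment with L' → L and build the canonical LR(0) collection (I0 = CLOSURE({[L' → . L]}), then GOTO on every symbol after a dot until no new states appear). It has 14 states:
  I0: { [L → . a], [L → . c L f], [L → . c L], [L → . c f f], [L → . f f S], [L' → . L] }  — shift
  I1: { [L' → L .] }  — accept
  I2: { [L → a .] }  — reduce
  I3: { [L → . a], [L → . c L f], [L → . c L], [L → . c f f], [L → . f f S], [L → c . L f], [L → c . L], [L → c . f f] }  — shift
  I4: { [L → f . f S] }  — shift
  I5: { [L → f f . S], [S → . c], [S → . y L] }  — shift
  I6: { [L → f f S .] }  — reduce
  I7: { [S → c .] }  — reduce
  I8: { [L → . a], [L → . c L f], [L → . c L], [L → . c f f], [L → . f f S], [S → y . L] }  — shift
  I9: { [S → y L .] }  — reduce
  I10: { [L → c L . f], [L → c L .] }  — shift, reduce
  I11: { [L → c f . f], [L → f . f S] }  — shift
  I12: { [L → c f f .], [L → f f . S], [S → . c], [S → . y L] }  — shift, reduce
  I13: { [L → c L f .] }  — reduce

Conflict in state I10:
  Shift-reduce conflict between [L → c L .] and [L → c L . f]
So the grammar is NOT LR(0).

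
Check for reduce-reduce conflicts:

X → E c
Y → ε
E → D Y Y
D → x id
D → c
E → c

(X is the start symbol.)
A reduce-reduce conflict occurs when an LR(0) state has two complete items [A → α .] and [B → β .] — both call for a reduction, and with no lookahead the parser cannot choose between them.

Augment with X' → X and build the canonical LR(0) collection (I0 = CLOSURE({[X' → . X]}), then GOTO on every symbol after a dot until no new states appear). It has 10 states:
  I0: { [D → . c], [D → . x id], [E → . D Y Y], [E → . c], [X → . E c], [X' → . X] }  — shift
  I1: { [E → D . Y Y], [Y → .] }  — reduce
  I2: { [X → E . c] }  — shift
  I3: { [X' → X .] }  — accept
  I4: { [D → c .], [E → c .] }  — 2 reduces
  I5: { [D → x . id] }  — shift
  I6: { [D → x id .] }  — reduce
  I7: { [X → E c .] }  — reduce
  I8: { [E → D Y . Y], [Y → .] }  — reduce
  I9: { [E → D Y Y .] }  — reduce

I4 contains complete items [D → c .], [E → c .] — reduce-reduce conflict.

Answer: Yes — I4: [D → c .] vs [E → c .]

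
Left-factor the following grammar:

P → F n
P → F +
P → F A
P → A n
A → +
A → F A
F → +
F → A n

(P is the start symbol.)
P → F P'
P' → n
P' → +
P' → A
P → A n
A → +
A → F A
F → +
F → A n

Left-factoring transforms A → αβ₁ | αβ₂ into A → αA' and A' → β₁ | β₂
(α is the longest common prefix among the alternatives). Repeat until
no nonterminal has two alternatives with a common prefix.

Round 1: P has alternatives sharing prefix 'F'. Introduce P': P → F P'
  Add: P' → n
  Add: P' → +
  Add: P' → A

No remaining common prefixes — done.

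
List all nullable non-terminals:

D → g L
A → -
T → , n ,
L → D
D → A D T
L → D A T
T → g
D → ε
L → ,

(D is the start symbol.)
A non-terminal is nullable if it can derive ε (the empty string): either it has an ε-production, or it has a production whose right-hand side consists entirely of nullable non-terminals.

ε-productions: D → ε
So D is immediately nullable.
L → D: every symbol on the right is nullable, so L is nullable too.
No further non-terminal can be added: every production for the remaining non-terminals contains a terminal or a non-nullable non-terminal.
Nullable = { 'D', 'L' }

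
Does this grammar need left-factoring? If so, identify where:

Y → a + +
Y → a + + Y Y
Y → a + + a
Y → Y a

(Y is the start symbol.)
Yes, Y has productions with common prefix 'a + +'

Left-factoring is needed when two productions for the same non-terminal
share a common prefix on the right-hand side.

Productions for Y:
  Y → a + +
  Y → a + + Y Y
  Y → a + + a
  Y → Y a

Found common prefix 'a + +' in productions for Y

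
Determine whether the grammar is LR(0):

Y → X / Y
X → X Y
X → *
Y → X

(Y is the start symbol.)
No. Shift-reduce conflict between [Y → X .] and [X → . *]

Augment with Y' → Y and build the canonical LR(0) collection (I0 = CLOSURE({[Y' → . Y]}), then GOTO on every symbol after a dot until no new states appear). It has 7 states:
  I0: { [X → . *], [X → . X Y], [Y → . X / Y], [Y → . X], [Y' → . Y] }  — shift
  I1: { [X → * .] }  — reduce
  I2: { [X → . *], [X → . X Y], [X → X . Y], [Y → . X / Y], [Y → . X], [Y → X . / Y], [Y → X .] }  — shift, reduce
  I3: { [Y' → Y .] }  — accept
  I4: { [X → . *], [X → . X Y], [Y → . X / Y], [Y → . X], [Y → X / . Y] }  — shift
  I5: { [X → X Y .] }  — reduce
  I6: { [Y → X / Y .] }  — reduce

Conflict in state I2:
  Shift-reduce conflict between [Y → X .] and [X → . *]
So the grammar is NOT LR(0).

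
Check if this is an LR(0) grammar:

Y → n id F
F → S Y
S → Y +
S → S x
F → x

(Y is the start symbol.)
Yes, the grammar is LR(0)

Augment with Y' → Y and build the canonical LR(0) collection (I0 = CLOSURE({[Y' → . Y]}), then GOTO on every symbol after a dot until no new states appear). It has 11 states:
  I0: { [Y → . n id F], [Y' → . Y] }  — shift
  I1: { [Y' → Y .] }  — accept
  I2: { [Y → n . id F] }  — shift
  I3: { [F → . S Y], [F → . x], [S → . S x], [S → . Y +], [Y → . n id F], [Y → n id . F] }  — shift
  I4: { [Y → n id F .] }  — reduce
  I5: { [F → S . Y], [S → S . x], [Y → . n id F] }  — shift
  I6: { [S → Y . +] }  — shift
  I7: { [F → x .] }  — reduce
  I8: { [S → Y + .] }  — reduce
  I9: { [F → S Y .] }  — reduce
  I10: { [S → S x .] }  — reduce

Every state is either a pure shift/goto state or contains exactly one complete item and nothing to shift — no conflicts. The grammar is LR(0).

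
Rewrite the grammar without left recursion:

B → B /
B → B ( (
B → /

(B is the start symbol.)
B → / B'
B' → / B'
B' → ( ( B'
B' → ε

B is directly left-recursive. The standard transformation for
  A → A α₁ | ... | A α_m | β₁ | ... | β_n
is
  A  → β₁ A' | ... | β_n A'
  A' → α₁ A' | ... | α_m A' | ε

B → / becomes B → / B'
B → B / becomes B' → / B'
B → B ( ( becomes B' → ( ( B'
Add B' → ε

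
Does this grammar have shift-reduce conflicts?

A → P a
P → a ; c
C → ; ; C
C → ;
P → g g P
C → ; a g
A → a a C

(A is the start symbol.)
Augment with A' → A and build the canonical LR(0) collection (I0 = CLOSURE({[A' → . A]}), then GOTO on every symbol after a dot until no new states appear). It has 18 states:
  I0: { [A → . P a], [A → . a a C], [A' → . A], [P → . a ; c], [P → . g g P] }  — shift
  I1: { [A' → A .] }  — accept
  I2: { [A → P . a] }  — shift
  I3: { [A → a . a C], [P → a . ; c] }  — shift
  I4: { [P → g . g P] }  — shift
  I5: { [P → . a ; c], [P → . g g P], [P → g g . P] }  — shift
  I6: { [P → g g P .] }  — reduce
  I7: { [P → a . ; c] }  — shift
  I8: { [P → a ; . c] }  — shift
  I9: { [P → a ; c .] }  — reduce
  I10: { [A → a a . C], [C → . ; ; C], [C → . ; a g], [C → . ;] }  — shift
  I11: { [C → ; . ; C], [C → ; . a g], [C → ; .] }  — shift, reduce
  I12: { [A → a a C .] }  — reduce
  I13: { [C → . ; ; C], [C → . ; a g], [C → . ;], [C → ; ; . C] }  — shift
  I14: { [C → ; a . g] }  — shift
  I15: { [C → ; a g .] }  — reduce
  I16: { [C → ; ; C .] }  — reduce
  I17: { [A → P a .] }  — reduce

I11 contains reduce item [C → ; .] and shift items [C → ; . ; C], [C → ; . a g] — shift-reduce conflict.

Answer: Yes — I11: [C → ; .] vs [C → ; . ; C]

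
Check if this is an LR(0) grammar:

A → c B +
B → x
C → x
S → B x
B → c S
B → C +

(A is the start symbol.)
A grammar is LR(0) if no state in the canonical LR(0) collection has:
  - both a shift item (dot before a terminal) and a complete item (shift-reduce conflict), or
  - two or more complete items (reduce-reduce conflict; the accept item [A' → A .] counts as a complete item here).

Augment with A' → A and build the canonical LR(0) collection (I0 = CLOSURE({[A' → . A]}), then GOTO on every symbol after a dot until no new states appear). It has 12 states:
  I0: { [A → . c B +], [A' → . A] }  — shift
  I1: { [A' → A .] }  — accept
  I2: { [A → c . B +], [B → . C +], [B → . c S], [B → . x], [C → . x] }  — shift
  I3: { [A → c B . +] }  — shift
  I4: { [B → C . +] }  — shift
  I5: { [B → . C +], [B → . c S], [B → . x], [B → c . S], [C → . x], [S → . B x] }  — shift
  I6: { [B → x .], [C → x .] }  — 2 reduces
  I7: { [S → B . x] }  — shift
  I8: { [B → c S .] }  — reduce
  I9: { [S → B x .] }  — reduce
  I10: { [B → C + .] }  — reduce
  I11: { [A → c B + .] }  — reduce

Conflict in state I6:
  Reduce-reduce conflict: [B → x .] and [C → x .]
So the grammar is NOT LR(0).

Answer: No. Reduce-reduce conflict: [B → x .] and [C → x .]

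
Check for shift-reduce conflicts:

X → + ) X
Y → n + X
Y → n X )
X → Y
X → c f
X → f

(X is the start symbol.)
No shift-reduce conflicts

A shift-reduce conflict occurs when an LR(0) state has both:
  - a complete (reduce) item [A → α .] (dot at the end), and
  - a shift item [B → β . c γ] (dot before a terminal).

Augment with X' → X and build the canonical LR(0) collection (I0 = CLOSURE({[X' → . X]}), then GOTO on every symbol after a dot until no new states appear). It has 14 states:
  I0: { [X → . + ) X], [X → . Y], [X → . c f], [X → . f], [X' → . X], [Y → . n + X], [Y → . n X )] }  — shift
  I1: { [X → + . ) X] }  — shift
  I2: { [X' → X .] }  — accept
  I3: { [X → Y .] }  — reduce
  I4: { [X → c . f] }  — shift
  I5: { [X → f .] }  — reduce
  I6: { [X → . + ) X], [X → . Y], [X → . c f], [X → . f], [Y → . n + X], [Y → . n X )], [Y → n . + X], [Y → n . X )] }  — shift
  I7: { [X → + . ) X], [X → . + ) X], [X → . Y], [X → . c f], [X → . f], [Y → . n + X], [Y → . n X )], [Y → n + . X] }  — shift
  I8: { [Y → n X . )] }  — shift
  I9: { [Y → n X ) .] }  — reduce
  I10: { [X → + ) . X], [X → . + ) X], [X → . Y], [X → . c f], [X → . f], [Y → . n + X], [Y → . n X )] }  — shift
  I11: { [Y → n + X .] }  — reduce
  I12: { [X → + ) X .] }  — reduce
  I13: { [X → c f .] }  — reduce

No state contains both a complete item and a shift item.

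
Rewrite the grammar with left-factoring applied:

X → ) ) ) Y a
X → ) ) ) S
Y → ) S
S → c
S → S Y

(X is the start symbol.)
Left-factoring transforms A → αβ₁ | αβ₂ into A → αA' and A' → β₁ | β₂
(α is the longest common prefix among the alternatives). Repeat until
no nonterminal has two alternatives with a common prefix.

Round 1: X has alternatives sharing prefix ') ) )'. Introduce X': X → ) ) ) X'
  Add: X' → Y a
  Add: X' → S

No remaining common prefixes — done.

Resulting grammar:
X → ) ) ) X'
X' → Y a
X' → S
Y → ) S
S → c
S → S Y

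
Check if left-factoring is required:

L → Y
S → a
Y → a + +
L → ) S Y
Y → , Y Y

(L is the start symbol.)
Left-factoring is needed when two productions for the same non-terminal
share a common prefix on the right-hand side.

Productions for L:
  L → Y
  L → ) S Y
Productions for Y:
  Y → a + +
  Y → , Y Y

No common prefixes found.

Answer: No, left-factoring is not needed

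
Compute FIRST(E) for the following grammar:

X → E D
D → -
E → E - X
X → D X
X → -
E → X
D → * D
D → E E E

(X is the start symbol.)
FIRST sets of the other non-terminals involved (by the same procedure, iterated to a fixed point):
  FIRST(X) = { '*', '-' }

From E → E - X:
  - E is the symbol being defined: contributes nothing new
    E is not nullable, so stop
From E → X:
  - X is a non-terminal: add FIRST(X) \ {ε} = { '*', '-' }
    X is not nullable, so stop

Collecting: FIRST(E) = { '*', '-' }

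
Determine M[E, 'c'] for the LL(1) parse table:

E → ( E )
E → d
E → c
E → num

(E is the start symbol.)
To find M[E, 'c'], we find productions for E where 'c' is in the predict set (PREDICT(N → α) = (FIRST(α) \ {ε}) ∪ (FOLLOW(N) if α ⇒* ε)).

E → ( E ): PREDICT = { '(' }
E → d: PREDICT = { 'd' }
E → c: PREDICT = { 'c' }
  'c' is in predict set, so this production goes in M[E, 'c']
E → num: PREDICT = { 'num' }

M[E, 'c'] = E → c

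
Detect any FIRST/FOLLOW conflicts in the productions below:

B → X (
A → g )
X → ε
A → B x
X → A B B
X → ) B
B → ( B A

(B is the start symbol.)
A FIRST/FOLLOW conflict occurs when a non-terminal N has a nullable alternative N → β (β ⇒* ε) and another alternative N → α with FIRST(α) ∩ FOLLOW(N) ≠ ∅: on such a lookahead the parser cannot decide between expanding α and letting N vanish via β.

Nullable non-terminals: X.
FIRST sets used below: FIRST(A) = { '(', ')', 'g' }

X: nullable alternative(s) X → ε; FOLLOW(X) = { '(' }
  X → ε: FIRST \ {ε} = { } — this is the only nullable alternative, skip
  X → A B B: FIRST \ {ε} = { '(', ')', 'g' } — overlaps FOLLOW(X) on { '(' }: CONFLICT
  X → ) B: FIRST \ {ε} = { ')' } — disjoint from FOLLOW(X)

A, B have no nullable alternative, so no FIRST/FOLLOW check is needed there.

So the grammar has 1 FIRST/FOLLOW conflict (marked CONFLICT above).

Answer: Yes. X → A B B with FOLLOW(X) on { '(' }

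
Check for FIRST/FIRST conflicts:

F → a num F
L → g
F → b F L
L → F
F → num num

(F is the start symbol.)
A FIRST/FIRST conflict occurs when two productions N → α and N → β for the same non-terminal have FIRST(α) ∩ FIRST(β) ≠ ∅ (with ε ∈ FIRST of a nullable right-hand side, so two nullable alternatives also conflict).

FIRST sets of the non-terminals at (or reachable through a nullable prefix from) the front of some alternative:
  FIRST(F) = { 'a', 'b', 'num' }

Productions for F:
  F → a num F: FIRST = { 'a' }
  F → b F L: FIRST = { 'b' }
  F → num num: FIRST = { 'num' }
Productions for L:
  L → g: FIRST = { 'g' }
  L → F: FIRST = { 'a', 'b', 'num' }

All alternatives of each non-terminal have pairwise disjoint FIRST sets.

Answer: No FIRST/FIRST conflicts.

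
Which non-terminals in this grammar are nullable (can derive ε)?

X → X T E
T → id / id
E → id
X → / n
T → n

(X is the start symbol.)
None

There are no ε-productions, so no non-terminal can derive ε.
No non-terminals are nullable.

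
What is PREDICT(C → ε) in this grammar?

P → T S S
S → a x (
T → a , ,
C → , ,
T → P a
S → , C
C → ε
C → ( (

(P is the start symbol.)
{ $, ',', 'a' }

PREDICT(C → ε) = (FIRST(RHS) \ {ε}) ∪ (FOLLOW(C) if ε ∈ FIRST(RHS), i.e. RHS ⇒* ε)
The right-hand side is ε (FIRST(ε) = { ε }), so the predict set is FOLLOW(C) = { $, ',', 'a' }
PREDICT(C → ε) = { $, ',', 'a' }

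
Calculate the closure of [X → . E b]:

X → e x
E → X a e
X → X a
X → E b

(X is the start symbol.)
Start with: [X → . E b]
  [X → . E b] has the dot before E: add [E → . X a e]
  [E → . X a e] has the dot before X: add [X → . e x], [X → . X a]
No further items can be added.

CLOSURE = { [E → . X a e], [X → . E b], [X → . X a], [X → . e x] }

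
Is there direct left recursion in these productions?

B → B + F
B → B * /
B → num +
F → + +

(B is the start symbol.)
Yes, B is left-recursive

Direct left recursion occurs when N → N α for some non-terminal N (the right-hand side begins with the left-hand side itself).

B → B + F: LEFT RECURSIVE (starts with B)
B → B * /: LEFT RECURSIVE (starts with B)
B → num +: starts with num
F → + +: starts with '+'

The grammar has direct left recursion on: B.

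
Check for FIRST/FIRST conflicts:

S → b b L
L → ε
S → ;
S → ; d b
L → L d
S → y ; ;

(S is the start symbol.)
FIRST sets of the non-terminals at (or reachable through a nullable prefix from) the front of some alternative:
  FIRST(L) = { 'd', ε }

Productions for S:
  S → b b L: FIRST = { 'b' }
  S → ;: FIRST = { ';' }
  S → ; d b: FIRST = { ';' }
  S → y ; ;: FIRST = { 'y' }
Productions for L:
  L → ε: FIRST = { ε }
  L → L d: FIRST = { 'd' }

Conflict for S: S → ; and S → ; d b
  Overlap: { ';' }

Answer: Yes. S → ';' / S → ';' d b on { ';' }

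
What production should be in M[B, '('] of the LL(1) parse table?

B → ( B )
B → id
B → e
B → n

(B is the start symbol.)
B → ( B )

To find M[B, '('], we find productions for B where '(' is in the predict set (PREDICT(N → α) = (FIRST(α) \ {ε}) ∪ (FOLLOW(N) if α ⇒* ε)).

B → ( B ): PREDICT = { '(' }
  '(' is in predict set, so this production goes in M[B, '(']
B → id: PREDICT = { 'id' }
B → e: PREDICT = { 'e' }
B → n: PREDICT = { 'n' }

M[B, '('] = B → ( B )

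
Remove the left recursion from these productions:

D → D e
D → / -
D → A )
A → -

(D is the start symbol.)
D → / - D'
D → A ) D'
D' → e D'
D' → ε
A → -

D is directly left-recursive. The standard transformation for
  A → A α₁ | ... | A α_m | β₁ | ... | β_n
is
  A  → β₁ A' | ... | β_n A'
  A' → α₁ A' | ... | α_m A' | ε

D → / - becomes D → / - D'
D → A ) becomes D → A ) D'
D → D e becomes D' → e D'
Add D' → ε

Productions for other non-terminals are unchanged:
  A → -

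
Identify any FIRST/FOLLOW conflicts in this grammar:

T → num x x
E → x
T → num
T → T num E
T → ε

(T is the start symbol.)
Yes. T → num x x with FOLLOW(T) on { 'num' }; T → num with FOLLOW(T) on { 'num' }; T → T num E with FOLLOW(T) on { 'num' }

A FIRST/FOLLOW conflict occurs when a non-terminal N has a nullable alternative N → β (β ⇒* ε) and another alternative N → α with FIRST(α) ∩ FOLLOW(N) ≠ ∅: on such a lookahead the parser cannot decide between expanding α and letting N vanish via β.

Nullable non-terminals: T.
FIRST sets used below: FIRST(T) = { 'num', ε }

T: nullable alternative(s) T → ε; FOLLOW(T) = { $, 'num' }
  T → num x x: FIRST \ {ε} = { 'num' } — overlaps FOLLOW(T) on { 'num' }: CONFLICT
  T → num: FIRST \ {ε} = { 'num' } — overlaps FOLLOW(T) on { 'num' }: CONFLICT
  T → T num E: FIRST \ {ε} = { 'num' } — overlaps FOLLOW(T) on { 'num' }: CONFLICT
  T → ε: FIRST \ {ε} = { } — this is the only nullable alternative, skip

E has no nullable alternative, so no FIRST/FOLLOW check is needed there.

So the grammar has 3 FIRST/FOLLOW conflicts (marked CONFLICT above).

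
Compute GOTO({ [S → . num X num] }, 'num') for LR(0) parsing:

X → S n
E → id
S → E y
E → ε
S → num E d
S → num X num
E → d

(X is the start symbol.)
{ [E → . d], [E → . id], [E → .], [S → . E y], [S → . num E d], [S → . num X num], [S → num . X num], [X → . S n] }

GOTO(I, 'num') = CLOSURE({ [A → αX.β] : [A → α.Xβ] ∈ I, X = 'num' })

Items with dot before 'num', with the dot advanced:
  [S → . num X num] → [S → num . X num]
Closure of the advanced items:
  [S → num . X num] has the dot before X: add [X → . S n]
  [X → . S n] has the dot before S: add [S → . E y], [S → . num E d], [S → . num X num]
  [S → . E y] has the dot before E: add [E → . id], [E → .], [E → . d]

GOTO = { [E → . d], [E → . id], [E → .], [S → . E y], [S → . num E d], [S → . num X num], [S → num . X num], [X → . S n] }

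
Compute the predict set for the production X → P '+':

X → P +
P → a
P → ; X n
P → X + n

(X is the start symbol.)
PREDICT(X → P '+') = (FIRST(RHS) \ {ε}) ∪ (FOLLOW(X) if ε ∈ FIRST(RHS), i.e. RHS ⇒* ε)
FIRST(P) = { ';', 'a' }
FIRST(P '+') = { ';', 'a' }
ε ∉ FIRST(P '+'), so FOLLOW(X) is not added.
PREDICT(X → P '+') = { ';', 'a' }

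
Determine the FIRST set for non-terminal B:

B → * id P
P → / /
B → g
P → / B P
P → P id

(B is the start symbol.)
{ '*', 'g' }

To compute FIRST(B), examine every production with B on the left-hand side, reading each right-hand side left to right until a non-nullable symbol is reached.

From B → * id P:
  - '*' is a terminal: add '*' and stop
From B → g:
  - g is a terminal: add 'g' and stop

Collecting: FIRST(B) = { '*', 'g' }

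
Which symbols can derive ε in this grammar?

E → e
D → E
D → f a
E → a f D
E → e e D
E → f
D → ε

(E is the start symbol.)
{ 'D' }

A non-terminal is nullable if it can derive ε (the empty string): either it has an ε-production, or it has a production whose right-hand side consists entirely of nullable non-terminals.

ε-productions: D → ε
So D is immediately nullable.
No further non-terminal can be added: every production for the remaining non-terminals contains a terminal or a non-nullable non-terminal.
Nullable = { 'D' }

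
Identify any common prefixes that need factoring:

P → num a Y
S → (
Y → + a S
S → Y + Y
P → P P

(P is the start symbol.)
Left-factoring is needed when two productions for the same non-terminal
share a common prefix on the right-hand side.

Productions for P:
  P → num a Y
  P → P P
Productions for S:
  S → (
  S → Y + Y

No common prefixes found.

Answer: No, left-factoring is not needed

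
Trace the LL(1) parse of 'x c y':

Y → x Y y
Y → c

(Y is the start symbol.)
LL(1) parsing maintains a stack (initially the start symbol over $) and the input. At each step: if the stack top is a terminal, match it against the current input token; if it is a non-terminal N, replace it with the RHS of M[N, lookahead] (the unique production whose predict set contains the lookahead).

Stack is shown with the top on the left.

Stack    Input    Action
------------------------
Y $      x c y $  output Y → x Y y
x Y y $  x c y $  match 'x'
Y y $    c y $    output Y → c
c y $    c y $    match 'c'
y $      y $      match 'y'
$        $        accept

The string is accepted.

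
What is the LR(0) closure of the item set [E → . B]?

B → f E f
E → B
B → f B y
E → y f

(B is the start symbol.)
To compute CLOSURE, for each item [A → α.Bβ] where B is a non-terminal, add [B → .γ] for all productions B → γ; repeat for the newly added items until nothing changes.

Start with: [E → . B]
  [E → . B] has the dot before B: add [B → . f E f], [B → . f B y]
No further items can be added.

CLOSURE = { [B → . f B y], [B → . f E f], [E → . B] }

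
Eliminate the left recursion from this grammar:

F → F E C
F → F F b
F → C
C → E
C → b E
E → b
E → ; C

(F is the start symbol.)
F is directly left-recursive. The standard transformation for
  A → A α₁ | ... | A α_m | β₁ | ... | β_n
is
  A  → β₁ A' | ... | β_n A'
  A' → α₁ A' | ... | α_m A' | ε

F → C becomes F → C F'
F → F E C becomes F' → E C F'
F → F F b becomes F' → F b F'
Add F' → ε

Productions for other non-terminals are unchanged:
  C → E
  C → b E
  E → b
  E → ; C

Resulting grammar:
F → C F'
F' → E C F'
F' → F b F'
F' → ε
C → E
C → b E
E → b
E → ; C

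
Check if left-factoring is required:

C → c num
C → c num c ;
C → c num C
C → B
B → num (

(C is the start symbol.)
Left-factoring is needed when two productions for the same non-terminal
share a common prefix on the right-hand side.

Productions for C:
  C → c num
  C → c num c ;
  C → c num C
  C → B

Found common prefix 'c num' in productions for C

Answer: Yes, C has productions with common prefix 'c num'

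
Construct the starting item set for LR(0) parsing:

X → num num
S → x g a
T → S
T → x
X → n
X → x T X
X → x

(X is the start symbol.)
First, augment the grammar with X' → X
I₀ = CLOSURE({ [X' → . X] }):
  [X' → . X] has the dot before X: add [X → . num num], [X → . n], [X → . x T X], [X → . x]
No further items can be added.

I₀ = { [X → . n], [X → . num num], [X → . x T X], [X → . x], [X' → . X] }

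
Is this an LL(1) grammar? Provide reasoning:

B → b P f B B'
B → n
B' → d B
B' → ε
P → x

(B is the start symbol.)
A grammar is LL(1) if for each non-terminal N with multiple productions, the predict sets of those productions are pairwise disjoint, where PREDICT(N → α) = (FIRST(α) \ {ε}) ∪ (FOLLOW(N) if α ⇒* ε).

Relevant sets:
  FOLLOW(B') = { $, 'd' }

For B:
  PREDICT(B → b P f B B') = { 'b' }
  PREDICT(B → n) = { 'n' }
For B':
  PREDICT(B' → d B) = { 'd' }
  PREDICT(B' → ε) = { $, 'd' }
P has a single production, so nothing to check there.

Conflict found: Predict set conflict for B': { 'd' }
The grammar is NOT LL(1).

Answer: No. Predict set conflict for B': { 'd' }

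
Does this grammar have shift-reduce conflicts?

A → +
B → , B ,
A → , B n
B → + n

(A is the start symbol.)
No shift-reduce conflicts

Augment with A' → A and build the canonical LR(0) collection (I0 = CLOSURE({[A' → . A]}), then GOTO on every symbol after a dot until no new states appear). It has 11 states:
  I0: { [A → . +], [A → . , B n], [A' → . A] }  — shift
  I1: { [A → + .] }  — reduce
  I2: { [A → , . B n], [B → . + n], [B → . , B ,] }  — shift
  I3: { [A' → A .] }  — accept
  I4: { [B → + . n] }  — shift
  I5: { [B → , . B ,], [B → . + n], [B → . , B ,] }  — shift
  I6: { [A → , B . n] }  — shift
  I7: { [A → , B n .] }  — reduce
  I8: { [B → , B . ,] }  — shift
  I9: { [B → , B , .] }  — reduce
  I10: { [B → + n .] }  — reduce

No state contains both a complete item and a shift item.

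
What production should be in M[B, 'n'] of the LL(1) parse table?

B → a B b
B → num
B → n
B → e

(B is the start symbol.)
B → n

To find M[B, 'n'], we find productions for B where 'n' is in the predict set (PREDICT(N → α) = (FIRST(α) \ {ε}) ∪ (FOLLOW(N) if α ⇒* ε)).

B → a B b: PREDICT = { 'a' }
B → num: PREDICT = { 'num' }
B → n: PREDICT = { 'n' }
  'n' is in predict set, so this production goes in M[B, 'n']
B → e: PREDICT = { 'e' }

M[B, 'n'] = B → n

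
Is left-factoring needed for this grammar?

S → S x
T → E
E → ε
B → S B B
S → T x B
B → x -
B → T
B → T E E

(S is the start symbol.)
Left-factoring is needed when two productions for the same non-terminal
share a common prefix on the right-hand side.

Productions for S:
  S → S x
  S → T x B
Productions for B:
  B → S B B
  B → x -
  B → T
  B → T E E

Found common prefix 'T' in productions for B

Answer: Yes, B has productions with common prefix 'T'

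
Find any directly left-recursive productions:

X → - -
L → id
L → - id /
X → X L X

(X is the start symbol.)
Yes, X is left-recursive

Direct left recursion occurs when N → N α for some non-terminal N (the right-hand side begins with the left-hand side itself).

X → - -: starts with '-'
L → id: starts with id
L → - id /: starts with '-'
X → X L X: LEFT RECURSIVE (starts with X)

The grammar has direct left recursion on: X.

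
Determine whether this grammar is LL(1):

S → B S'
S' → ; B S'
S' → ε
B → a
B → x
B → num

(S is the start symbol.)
A grammar is LL(1) if for each non-terminal N with multiple productions, the predict sets of those productions are pairwise disjoint, where PREDICT(N → α) = (FIRST(α) \ {ε}) ∪ (FOLLOW(N) if α ⇒* ε).

Relevant sets:
  FOLLOW(S') = { $ }

For S':
  PREDICT(S' → ';' B S') = { ';' }
  PREDICT(S' → ε) = { $ }
For B:
  PREDICT(B → a) = { 'a' }
  PREDICT(B → x) = { 'x' }
  PREDICT(B → num) = { 'num' }
S has a single production, so nothing to check there.

All predict sets are disjoint. The grammar IS LL(1).

Answer: Yes, the grammar is LL(1).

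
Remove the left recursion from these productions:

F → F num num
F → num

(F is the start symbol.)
F is directly left-recursive. The standard transformation for
  A → A α₁ | ... | A α_m | β₁ | ... | β_n
is
  A  → β₁ A' | ... | β_n A'
  A' → α₁ A' | ... | α_m A' | ε

F → num becomes F → num F'
F → F num num becomes F' → num num F'
Add F' → ε

Resulting grammar:
F → num F'
F' → num num F'
F' → ε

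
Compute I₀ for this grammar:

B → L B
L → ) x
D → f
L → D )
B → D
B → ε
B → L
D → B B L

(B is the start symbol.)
{ [B → . D], [B → . L B], [B → . L], [B → .], [B' → . B], [D → . B B L], [D → . f], [L → . ) x], [L → . D )] }

First, augment the grammar with B' → B
I₀ = CLOSURE({ [B' → . B] }):
  [B' → . B] has the dot before B: add [B → . L B], [B → . D], [B → .], [B → . L]
  [B → . L B] has the dot before L: add [L → . ) x], [L → . D )]
  [B → . D] has the dot before D: add [D → . f], [D → . B B L]
No further items can be added.

I₀ = { [B → . D], [B → . L B], [B → . L], [B → .], [B' → . B], [D → . B B L], [D → . f], [L → . ) x], [L → . D )] }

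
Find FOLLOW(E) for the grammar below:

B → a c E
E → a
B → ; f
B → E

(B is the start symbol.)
To compute FOLLOW(E), find every occurrence of E on a right-hand side N → α E β: add FIRST(β) \ {ε}, and if β is empty or nullable also add FOLLOW(N). Iterate to a fixed point.

In B → a c E: E is at the end, add FOLLOW(B)
In B → E: E is at the end, add FOLLOW(B)

The FOLLOW sets referred to above (computed the same way, to a fixed point):
  FOLLOW(B) = { $ }

Taking the union: FOLLOW(E) = { $ }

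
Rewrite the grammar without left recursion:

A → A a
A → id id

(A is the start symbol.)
A is directly left-recursive. The standard transformation for
  A → A α₁ | ... | A α_m | β₁ | ... | β_n
is
  A  → β₁ A' | ... | β_n A'
  A' → α₁ A' | ... | α_m A' | ε

A → id id becomes A → id id A'
A → A a becomes A' → a A'
Add A' → ε

Resulting grammar:
A → id id A'
A' → a A'
A' → ε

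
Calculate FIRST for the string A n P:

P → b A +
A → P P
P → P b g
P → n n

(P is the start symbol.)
{ 'b', 'n' }

FIRST sets of the non-terminals involved (from the grammar, by fixed-point iteration):
  FIRST(A) = { 'b', 'n' }

To compute FIRST(A n P), process the symbols left to right:
Symbol A is a non-terminal. Add FIRST(A) \ {ε} = { 'b', 'n' }
A is not nullable (ε ∉ FIRST(A)), so stop here.
FIRST(A n P) = { 'b', 'n' }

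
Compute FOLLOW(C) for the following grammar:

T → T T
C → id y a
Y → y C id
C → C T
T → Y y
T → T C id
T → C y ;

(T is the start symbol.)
{ 'id', 'y' }

To compute FOLLOW(C), find every occurrence of C on a right-hand side N → α C β: add FIRST(β) \ {ε}, and if β is empty or nullable also add FOLLOW(N). Iterate to a fixed point.

In Y → y C id: C is followed by id, add FIRST(id) \ {ε} = { 'id' }
In C → C T: C is followed by T, add FIRST(T) \ {ε} = { 'id', 'y' }
In T → T C id: C is followed by id, add FIRST(id) \ {ε} = { 'id' }
In T → C y ;: C is followed by y ';', add FIRST(y ';') \ {ε} = { 'y' }

Taking the union: FOLLOW(C) = { 'id', 'y' }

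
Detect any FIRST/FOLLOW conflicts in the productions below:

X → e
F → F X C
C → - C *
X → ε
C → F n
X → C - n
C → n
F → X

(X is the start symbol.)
Yes. X → e with FOLLOW(X) on { 'e' }; X → C '-' n with FOLLOW(X) on { '-', 'e', 'n' }; F → F X C with FOLLOW(F) on { '-', 'e', 'n' }

A FIRST/FOLLOW conflict occurs when a non-terminal N has a nullable alternative N → β (β ⇒* ε) and another alternative N → α with FIRST(α) ∩ FOLLOW(N) ≠ ∅: on such a lookahead the parser cannot decide between expanding α and letting N vanish via β.

Nullable non-terminals: F, X.
FIRST sets used below: FIRST(F) = { '-', 'e', 'n', ε }, FIRST(X) = { '-', 'e', 'n', ε }, FIRST(C) = { '-', 'e', 'n' }

F: nullable alternative(s) F → X; FOLLOW(F) = { '-', 'e', 'n' }
  F → F X C: FIRST \ {ε} = { '-', 'e', 'n' } — overlaps FOLLOW(F) on { '-', 'e', 'n' }: CONFLICT
  F → X: FIRST \ {ε} = { '-', 'e', 'n' } — this is the only nullable alternative, skip

X: nullable alternative(s) X → ε; FOLLOW(X) = { $, '-', 'e', 'n' }
  X → e: FIRST \ {ε} = { 'e' } — overlaps FOLLOW(X) on { 'e' }: CONFLICT
  X → ε: FIRST \ {ε} = { } — this is the only nullable alternative, skip
  X → C - n: FIRST \ {ε} = { '-', 'e', 'n' } — overlaps FOLLOW(X) on { '-', 'e', 'n' }: CONFLICT

C has no nullable alternative, so no FIRST/FOLLOW check is needed there.

So the grammar has 3 FIRST/FOLLOW conflicts (marked CONFLICT above).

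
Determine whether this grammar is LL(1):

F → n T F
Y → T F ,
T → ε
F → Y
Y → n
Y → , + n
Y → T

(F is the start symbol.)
No. Predict set conflict for F: { 'n' }

A grammar is LL(1) if for each non-terminal N with multiple productions, the predict sets of those productions are pairwise disjoint, where PREDICT(N → α) = (FIRST(α) \ {ε}) ∪ (FOLLOW(N) if α ⇒* ε).

Relevant sets:
  FIRST(Y) = { ',', 'n', ε }
  FIRST(T) = { ε }
  FIRST(F) = { ',', 'n', ε }
  FOLLOW(F) = { $, ',' }
  FOLLOW(Y) = { $, ',' }

For F:
  PREDICT(F → n T F) = { 'n' }
  PREDICT(F → Y) = { $, ',', 'n' }
For Y:
  PREDICT(Y → T F ',') = { ',', 'n' }
  PREDICT(Y → n) = { 'n' }
  PREDICT(Y → ',' '+' n) = { ',' }
  PREDICT(Y → T) = { $, ',' }
T has a single production, so nothing to check there.

Conflict found: Predict set conflict for F: { 'n' }
The grammar is NOT LL(1).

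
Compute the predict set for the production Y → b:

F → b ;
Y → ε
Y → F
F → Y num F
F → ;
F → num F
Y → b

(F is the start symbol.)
{ 'b' }

PREDICT(Y → b) = (FIRST(RHS) \ {ε}) ∪ (FOLLOW(Y) if ε ∈ FIRST(RHS), i.e. RHS ⇒* ε)
FIRST(b) = { 'b' }
ε ∉ FIRST(b), so FOLLOW(Y) is not added.
PREDICT(Y → b) = { 'b' }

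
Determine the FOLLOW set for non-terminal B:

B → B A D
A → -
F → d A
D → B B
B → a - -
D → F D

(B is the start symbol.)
{ $, '-', 'a' }

To compute FOLLOW(B), find every occurrence of B on a right-hand side N → α B β: add FIRST(β) \ {ε}, and if β is empty or nullable also add FOLLOW(N). Iterate to a fixed point.

B is the start symbol, so $ ∈ FOLLOW(B).
In B → B A D: B is followed by A D, add FIRST(A D) \ {ε} = { '-' }
In D → B B: B is followed by B, add FIRST(B) \ {ε} = { 'a' }
In D → B B: B is at the end, add FOLLOW(D)

The FOLLOW sets referred to above (computed the same way, to a fixed point):
  FOLLOW(D) = { $, '-', 'a' }

Taking the union: FOLLOW(B) = { $, '-', 'a' }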